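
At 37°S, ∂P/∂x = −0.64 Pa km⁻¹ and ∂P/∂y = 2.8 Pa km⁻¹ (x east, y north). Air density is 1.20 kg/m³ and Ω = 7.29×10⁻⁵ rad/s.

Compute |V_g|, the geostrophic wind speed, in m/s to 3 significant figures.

Coriolis parameter at 37°S:
f = 2Ω sin φ = 2 × 7.29×10⁻⁵ × sin 37° = 8.77×10⁻⁵ s⁻¹
In the Southern Hemisphere f is negative: f = −8.77×10⁻⁵ s⁻¹.
Component geostrophic relations (x east, y north):
u_g = −(1/(fρ)) ∂P/∂y,  v_g = (1/(fρ)) ∂P/∂x
u_g = −(2.8×10⁻³)/(−8.77×10⁻⁵ × 1.20) = 26.6 m/s;  v_g = (−0.64×10⁻³)/(−8.77×10⁻⁵ × 1.20) = 6.08 m/s
|V_g| = √(u_g² + v_g²) = 27.3 m/s

27.3 m/s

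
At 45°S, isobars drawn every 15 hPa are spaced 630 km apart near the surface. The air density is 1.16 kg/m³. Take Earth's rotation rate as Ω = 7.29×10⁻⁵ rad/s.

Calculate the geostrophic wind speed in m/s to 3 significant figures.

Coriolis parameter at 45°S:
f = 2Ω sin φ = 2 × 7.29×10⁻⁵ × sin 45° = 1.03×10⁻⁴ s⁻¹
Pressure gradient: |∂P/∂n| = 1500 Pa / 630000 m = 2.38×10⁻³ Pa/m
Geostrophic balance (pressure-gradient force = Coriolis force):
V_g = (1/(fρ)) |∂P/∂n| = 2.38×10⁻³ / (1.03×10⁻⁴ × 1.16) = 19.9 m/s

19.9 m/s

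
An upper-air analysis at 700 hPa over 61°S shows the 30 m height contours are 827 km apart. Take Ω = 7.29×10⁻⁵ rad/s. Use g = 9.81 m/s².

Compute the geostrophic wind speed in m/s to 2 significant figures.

Coriolis parameter at 61°S:
f = 2Ω sin φ = 2 × 7.29×10⁻⁵ × sin 61° = 1.28×10⁻⁴ s⁻¹
Height gradient: |∂Z/∂n| = 30 m / 827000 m = 3.63×10⁻⁵
On a pressure surface, geostrophic balance gives V_g = (g/f)|∂Z/∂n|:
V_g = 9.81 × 3.63×10⁻⁵ / 1.28×10⁻⁴ = 2.79 m/s

2.8 m/s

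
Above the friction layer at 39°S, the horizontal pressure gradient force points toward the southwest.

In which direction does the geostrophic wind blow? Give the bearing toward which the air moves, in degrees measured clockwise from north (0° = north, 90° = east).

The pressure-gradient force points toward the southwest (bearing 225°).
Geostrophic balance: in the Southern Hemisphere the Coriolis force deflects motion to the left, so the geostrophic wind blows 90° to the left of the pressure-gradient force (low pressure on the right).
Rotating 225° by 90° counterclockwise gives 135° — the wind blows toward the southeast.

135°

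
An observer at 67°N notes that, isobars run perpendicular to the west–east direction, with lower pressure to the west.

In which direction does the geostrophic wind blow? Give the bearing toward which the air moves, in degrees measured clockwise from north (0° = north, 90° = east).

The pressure-gradient force points toward the west (bearing 270°).
Geostrophic balance: in the Northern Hemisphere the Coriolis force deflects motion to the right, so the geostrophic wind blows 90° to the right of the pressure-gradient force (low pressure on the left).
Rotating 270° by 90° clockwise gives 000° — the wind blows toward the north.

000°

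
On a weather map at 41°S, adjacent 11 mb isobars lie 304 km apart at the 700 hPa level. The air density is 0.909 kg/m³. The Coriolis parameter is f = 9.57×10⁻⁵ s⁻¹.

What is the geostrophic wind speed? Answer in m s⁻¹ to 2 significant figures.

Pressure gradient: |∂P/∂n| = 1100 Pa / 304000 m = 3.62×10⁻³ Pa/m
Geostrophic balance (pressure-gradient force = Coriolis force):
V_g = (1/(fρ)) |∂P/∂n| = 3.62×10⁻³ / (9.57×10⁻⁵ × 0.909) = 41.6 m/s

42 m s⁻¹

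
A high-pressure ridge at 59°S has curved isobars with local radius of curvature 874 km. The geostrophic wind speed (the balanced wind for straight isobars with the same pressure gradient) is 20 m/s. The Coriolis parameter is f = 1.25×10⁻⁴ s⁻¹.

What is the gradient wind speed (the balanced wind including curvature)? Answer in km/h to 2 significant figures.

95 km/h

Around a high, pressure-gradient force acts outward with centrifugal, so Coriolis balances both:
fV = (1/ρ)|∂P/∂n| + V²/R  →  V² − fR·V + fR·V_g = 0
With fR = 1.25×10⁻⁴ × 874×10³ m = 109 m/s:
V = [fR − √((fR)² − 4 fR V_g)]/2 = [109 − √(109² − 4×109×20)]/2 = 26.4 m/s
Supergeostrophic (V > V_g = 20 m/s), as expected around a high.
Converting: 26.4 m/s × 3.6 = 95 km/h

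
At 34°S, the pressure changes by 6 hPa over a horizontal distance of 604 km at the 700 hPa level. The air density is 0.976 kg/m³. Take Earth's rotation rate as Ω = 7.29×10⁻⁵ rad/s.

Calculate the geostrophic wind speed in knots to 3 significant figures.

24.3 knots

Coriolis parameter at 34°S:
f = 2Ω sin φ = 2 × 7.29×10⁻⁵ × sin 34° = 8.15×10⁻⁵ s⁻¹
Pressure gradient: |∂P/∂n| = 600 Pa / 604000 m = 9.93×10⁻⁴ Pa/m
Geostrophic balance (pressure-gradient force = Coriolis force):
V_g = (1/(fρ)) |∂P/∂n| = 9.93×10⁻⁴ / (8.15×10⁻⁵ × 0.976) = 12.5 m/s
Converting: 12.5 m/s × 1.944 = 24.3 knots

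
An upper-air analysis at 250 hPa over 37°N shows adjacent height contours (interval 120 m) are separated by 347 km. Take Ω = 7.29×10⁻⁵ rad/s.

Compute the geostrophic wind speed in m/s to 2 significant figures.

Coriolis parameter at 37°N:
f = 2Ω sin φ = 2 × 7.29×10⁻⁵ × sin 37° = 8.77×10⁻⁵ s⁻¹
Height gradient: |∂Z/∂n| = 120 m / 347000 m = 3.46×10⁻⁴
On a pressure surface, geostrophic balance gives V_g = (g/f)|∂Z/∂n|:
V_g = 9.81 × 3.46×10⁻⁴ / 8.77×10⁻⁵ = 38.7 m/s

39 m/s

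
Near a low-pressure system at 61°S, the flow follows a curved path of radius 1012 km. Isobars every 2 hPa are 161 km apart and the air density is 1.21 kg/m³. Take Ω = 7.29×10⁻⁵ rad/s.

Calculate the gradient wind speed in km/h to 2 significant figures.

27 km/h

Coriolis parameter at 61°S:
f = 2Ω sin φ = 2 × 7.29×10⁻⁵ × sin 61° = 1.28×10⁻⁴ s⁻¹
Pressure gradient: |∂P/∂n| = 200 Pa / 161000 m = 1.24×10⁻³ Pa/m
Geostrophic speed: V_g = |∂P/∂n|/(fρ) = 1.24×10⁻³/(1.28×10⁻⁴ × 1.21) = 8.05 m/s
Around a low, centrifugal force acts outward with Coriolis, so pressure-gradient force balances both:
(1/ρ)|∂P/∂n| = fV + V²/R  →  V² + fR·V − fR·V_g = 0
With fR = 1.28×10⁻⁴ × 1012×10³ m = 129 m/s:
V = [−fR + √((fR)² + 4 fR V_g)]/2 = [−129 + √(129² + 4×129×8.05)]/2 = 7.6 m/s
Subgeostrophic (V < V_g = 8.05 m/s), as expected around a low.
Converting: 7.6 m/s × 3.6 = 27 km/h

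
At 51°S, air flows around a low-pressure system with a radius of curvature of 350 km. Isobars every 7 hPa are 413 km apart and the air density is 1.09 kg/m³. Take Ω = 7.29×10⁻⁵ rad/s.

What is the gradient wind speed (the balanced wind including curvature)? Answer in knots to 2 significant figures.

Coriolis parameter at 51°S:
f = 2Ω sin φ = 2 × 7.29×10⁻⁵ × sin 51° = 1.13×10⁻⁴ s⁻¹
Pressure gradient: |∂P/∂n| = 700 Pa / 413000 m = 1.69×10⁻³ Pa/m
Geostrophic speed: V_g = |∂P/∂n|/(fρ) = 1.69×10⁻³/(1.13×10⁻⁴ × 1.09) = 13.7 m/s
Around a low, centrifugal force acts outward with Coriolis, so pressure-gradient force balances both:
(1/ρ)|∂P/∂n| = fV + V²/R  →  V² + fR·V − fR·V_g = 0
With fR = 1.13×10⁻⁴ × 350×10³ m = 39.7 m/s:
V = [−fR + √((fR)² + 4 fR V_g)]/2 = [−39.7 + √(39.7² + 4×39.7×13.7)]/2 = 10.8 m/s
Subgeostrophic (V < V_g = 13.7 m/s), as expected around a low.
Converting: 10.8 m/s × 1.944 = 21 knots

21 knots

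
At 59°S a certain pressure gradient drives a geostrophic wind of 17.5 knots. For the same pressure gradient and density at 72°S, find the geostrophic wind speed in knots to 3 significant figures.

15.8 knots

With the same pressure gradient and density, V_g ∝ 1/f ∝ 1/sin φ.
V₂ = V₁ · sin φ₁ / sin φ₂ = 17.5 × sin 59° / sin 72°
V₂ = 17.5 × 0.8572/0.9511 = 15.8 knots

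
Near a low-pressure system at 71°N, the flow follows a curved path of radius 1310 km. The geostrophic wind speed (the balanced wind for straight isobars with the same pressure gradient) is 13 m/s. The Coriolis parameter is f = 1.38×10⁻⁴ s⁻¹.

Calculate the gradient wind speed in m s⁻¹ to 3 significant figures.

Around a low, centrifugal force acts outward with Coriolis, so pressure-gradient force balances both:
(1/ρ)|∂P/∂n| = fV + V²/R  →  V² + fR·V − fR·V_g = 0
With fR = 1.38×10⁻⁴ × 1310×10³ m = 181 m/s:
V = [−fR + √((fR)² + 4 fR V_g)]/2 = [−181 + √(181² + 4×181×13)]/2 = 12.2 m/s
Subgeostrophic (V < V_g = 13 m/s), as expected around a low.

12.2 m s⁻¹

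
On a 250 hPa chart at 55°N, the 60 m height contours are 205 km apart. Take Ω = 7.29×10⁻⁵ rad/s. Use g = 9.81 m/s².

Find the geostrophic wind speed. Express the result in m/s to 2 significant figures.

24 m/s

Coriolis parameter at 55°N:
f = 2Ω sin φ = 2 × 7.29×10⁻⁵ × sin 55° = 1.19×10⁻⁴ s⁻¹
Height gradient: |∂Z/∂n| = 60 m / 205000 m = 2.93×10⁻⁴
On a pressure surface, geostrophic balance gives V_g = (g/f)|∂Z/∂n|:
V_g = 9.81 × 2.93×10⁻⁴ / 1.19×10⁻⁴ = 24.0 m/s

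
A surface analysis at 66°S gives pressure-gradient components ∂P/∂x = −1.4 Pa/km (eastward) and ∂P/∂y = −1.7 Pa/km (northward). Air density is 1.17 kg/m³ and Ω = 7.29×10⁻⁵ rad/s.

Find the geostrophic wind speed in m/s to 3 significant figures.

14.1 m/s

Coriolis parameter at 66°S:
f = 2Ω sin φ = 2 × 7.29×10⁻⁵ × sin 66° = 1.33×10⁻⁴ s⁻¹
In the Southern Hemisphere f is negative: f = −1.33×10⁻⁴ s⁻¹.
Component geostrophic relations (x east, y north):
u_g = −(1/(fρ)) ∂P/∂y,  v_g = (1/(fρ)) ∂P/∂x
u_g = −(−1.7×10⁻³)/(−1.33×10⁻⁴ × 1.17) = −10.9 m/s;  v_g = (−1.4×10⁻³)/(−1.33×10⁻⁴ × 1.17) = 8.98 m/s
|V_g| = √(u_g² + v_g²) = 14.1 m/s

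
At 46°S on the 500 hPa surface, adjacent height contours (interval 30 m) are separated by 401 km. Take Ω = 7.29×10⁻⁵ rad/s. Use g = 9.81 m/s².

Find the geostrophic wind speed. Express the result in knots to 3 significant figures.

Coriolis parameter at 46°S:
f = 2Ω sin φ = 2 × 7.29×10⁻⁵ × sin 46° = 1.05×10⁻⁴ s⁻¹
Height gradient: |∂Z/∂n| = 30 m / 401000 m = 7.48×10⁻⁵
On a pressure surface, geostrophic balance gives V_g = (g/f)|∂Z/∂n|:
V_g = 9.81 × 7.48×10⁻⁵ / 1.05×10⁻⁴ = 7.00 m/s
Converting: 7.00 m/s × 1.944 = 13.6 knots

13.6 knots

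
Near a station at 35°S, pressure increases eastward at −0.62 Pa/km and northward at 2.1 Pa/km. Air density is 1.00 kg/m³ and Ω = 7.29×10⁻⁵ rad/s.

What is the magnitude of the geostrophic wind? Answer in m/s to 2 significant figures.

Coriolis parameter at 35°S:
f = 2Ω sin φ = 2 × 7.29×10⁻⁵ × sin 35° = 8.36×10⁻⁵ s⁻¹
In the Southern Hemisphere f is negative: f = −8.36×10⁻⁵ s⁻¹.
Component geostrophic relations (x east, y north):
u_g = −(1/(fρ)) ∂P/∂y,  v_g = (1/(fρ)) ∂P/∂x
u_g = −(2.1×10⁻³)/(−8.36×10⁻⁵ × 1.00) = 25.1 m/s;  v_g = (−0.62×10⁻³)/(−8.36×10⁻⁵ × 1.00) = 7.41 m/s
|V_g| = √(u_g² + v_g²) = 26.2 m/s

26 m/s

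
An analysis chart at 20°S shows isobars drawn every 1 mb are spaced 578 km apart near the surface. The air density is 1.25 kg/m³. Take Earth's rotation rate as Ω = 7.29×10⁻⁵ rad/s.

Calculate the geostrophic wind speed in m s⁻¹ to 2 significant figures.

Coriolis parameter at 20°S:
f = 2Ω sin φ = 2 × 7.29×10⁻⁵ × sin 20° = 4.99×10⁻⁵ s⁻¹
Pressure gradient: |∂P/∂n| = 100 Pa / 578000 m = 1.73×10⁻⁴ Pa/m
Geostrophic balance (pressure-gradient force = Coriolis force):
V_g = (1/(fρ)) |∂P/∂n| = 1.73×10⁻⁴ / (4.99×10⁻⁵ × 1.25) = 2.78 m/s

2.8 m s⁻¹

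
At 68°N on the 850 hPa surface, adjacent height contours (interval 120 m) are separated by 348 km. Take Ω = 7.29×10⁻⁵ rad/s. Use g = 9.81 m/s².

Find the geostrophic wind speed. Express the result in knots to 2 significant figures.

49 knots

Coriolis parameter at 68°N:
f = 2Ω sin φ = 2 × 7.29×10⁻⁵ × sin 68° = 1.35×10⁻⁴ s⁻¹
Height gradient: |∂Z/∂n| = 120 m / 348000 m = 3.45×10⁻⁴
On a pressure surface, geostrophic balance gives V_g = (g/f)|∂Z/∂n|:
V_g = 9.81 × 3.45×10⁻⁴ / 1.35×10⁻⁴ = 25.0 m/s
Converting: 25.0 m/s × 1.944 = 49 knots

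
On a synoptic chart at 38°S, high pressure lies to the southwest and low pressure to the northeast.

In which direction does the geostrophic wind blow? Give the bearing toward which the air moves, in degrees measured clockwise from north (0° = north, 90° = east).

The pressure-gradient force points toward the northeast (bearing 045°).
Geostrophic balance: in the Southern Hemisphere the Coriolis force deflects motion to the left, so the geostrophic wind blows 90° to the left of the pressure-gradient force (low pressure on the right).
Rotating 045° by 90° counterclockwise gives 315° — the wind blows toward the northwest.

315°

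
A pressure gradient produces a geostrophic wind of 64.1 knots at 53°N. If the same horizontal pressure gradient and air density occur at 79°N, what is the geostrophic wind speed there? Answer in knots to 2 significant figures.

52 knots

With the same pressure gradient and density, V_g ∝ 1/f ∝ 1/sin φ.
V₂ = V₁ · sin φ₁ / sin φ₂ = 64.1 × sin 53° / sin 79°
V₂ = 64.1 × 0.7986/0.9816 = 52 knots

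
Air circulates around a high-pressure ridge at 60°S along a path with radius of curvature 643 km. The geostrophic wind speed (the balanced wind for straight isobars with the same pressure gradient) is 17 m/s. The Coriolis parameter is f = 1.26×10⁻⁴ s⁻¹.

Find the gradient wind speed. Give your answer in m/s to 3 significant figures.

Around a high, pressure-gradient force acts outward with centrifugal, so Coriolis balances both:
fV = (1/ρ)|∂P/∂n| + V²/R  →  V² − fR·V + fR·V_g = 0
With fR = 1.26×10⁻⁴ × 643×10³ m = 81.0 m/s:
V = [fR − √((fR)² − 4 fR V_g)]/2 = [81.0 − √(81.0² − 4×81.0×17)]/2 = 24.3 m/s
Supergeostrophic (V > V_g = 17 m/s), as expected around a high.

24.3 m/s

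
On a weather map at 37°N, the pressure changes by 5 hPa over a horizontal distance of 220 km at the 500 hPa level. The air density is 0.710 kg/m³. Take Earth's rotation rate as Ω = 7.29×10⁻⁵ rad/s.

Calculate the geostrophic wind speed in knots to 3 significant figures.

Coriolis parameter at 37°N:
f = 2Ω sin φ = 2 × 7.29×10⁻⁵ × sin 37° = 8.77×10⁻⁵ s⁻¹
Pressure gradient: |∂P/∂n| = 500 Pa / 220000 m = 2.27×10⁻³ Pa/m
Geostrophic balance (pressure-gradient force = Coriolis force):
V_g = (1/(fρ)) |∂P/∂n| = 2.27×10⁻³ / (8.77×10⁻⁵ × 0.710) = 36.5 m/s
Converting: 36.5 m/s × 1.944 = 70.9 knots

70.9 knots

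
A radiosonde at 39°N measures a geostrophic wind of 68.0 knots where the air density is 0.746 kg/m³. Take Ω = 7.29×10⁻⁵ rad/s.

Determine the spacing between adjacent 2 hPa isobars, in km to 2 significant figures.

84 km

Coriolis parameter at 39°N:
f = 2Ω sin φ = 2 × 7.29×10⁻⁵ × sin 39° = 9.18×10⁻⁵ s⁻¹
Wind speed in SI: 68.0 knots = 35.0 m/s
Geostrophic balance rearranged: |∂P/∂n| = f ρ V_g
|∂P/∂n| = 9.18×10⁻⁵ × 0.746 × 35.0 = 2.39×10⁻³ Pa/m
Isobar spacing: Δn = ΔP/|∂P/∂n| = 200 Pa / 2.39×10⁻³ Pa/m = 83525 m ≈ 84 km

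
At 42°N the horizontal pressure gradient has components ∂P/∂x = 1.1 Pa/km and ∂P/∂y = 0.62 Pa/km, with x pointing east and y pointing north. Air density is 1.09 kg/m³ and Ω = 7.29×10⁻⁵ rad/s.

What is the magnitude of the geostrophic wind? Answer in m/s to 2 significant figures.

12 m/s

Coriolis parameter at 42°N:
f = 2Ω sin φ = 2 × 7.29×10⁻⁵ × sin 42° = 9.76×10⁻⁵ s⁻¹
Component geostrophic relations (x east, y north):
u_g = −(1/(fρ)) ∂P/∂y,  v_g = (1/(fρ)) ∂P/∂x
u_g = −(0.62×10⁻³)/(9.76×10⁻⁵ × 1.09) = −5.83 m/s;  v_g = (1.1×10⁻³)/(9.76×10⁻⁵ × 1.09) = 10.3 m/s
|V_g| = √(u_g² + v_g²) = 11.9 m/s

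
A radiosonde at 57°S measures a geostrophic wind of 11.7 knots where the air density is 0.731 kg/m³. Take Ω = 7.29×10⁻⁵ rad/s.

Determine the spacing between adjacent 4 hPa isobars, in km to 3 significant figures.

743 km

Coriolis parameter at 57°S:
f = 2Ω sin φ = 2 × 7.29×10⁻⁵ × sin 57° = 1.22×10⁻⁴ s⁻¹
Wind speed in SI: 11.7 knots = 6.02 m/s
Geostrophic balance rearranged: |∂P/∂n| = f ρ V_g
|∂P/∂n| = 1.22×10⁻⁴ × 0.731 × 6.02 = 5.38×10⁻⁴ Pa/m
Isobar spacing: Δn = ΔP/|∂P/∂n| = 400 Pa / 5.38×10⁻⁴ Pa/m = 743481 m ≈ 743 km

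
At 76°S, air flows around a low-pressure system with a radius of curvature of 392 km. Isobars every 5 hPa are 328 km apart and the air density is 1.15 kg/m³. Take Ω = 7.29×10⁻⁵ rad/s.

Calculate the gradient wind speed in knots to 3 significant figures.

15.9 knots

Coriolis parameter at 76°S:
f = 2Ω sin φ = 2 × 7.29×10⁻⁵ × sin 76° = 1.41×10⁻⁴ s⁻¹
Pressure gradient: |∂P/∂n| = 500 Pa / 328000 m = 1.52×10⁻³ Pa/m
Geostrophic speed: V_g = |∂P/∂n|/(fρ) = 1.52×10⁻³/(1.41×10⁻⁴ × 1.15) = 9.37 m/s
Around a low, centrifugal force acts outward with Coriolis, so pressure-gradient force balances both:
(1/ρ)|∂P/∂n| = fV + V²/R  →  V² + fR·V − fR·V_g = 0
With fR = 1.41×10⁻⁴ × 392×10³ m = 55.5 m/s:
V = [−fR + √((fR)² + 4 fR V_g)]/2 = [−55.5 + √(55.5² + 4×55.5×9.37)]/2 = 8.17 m/s
Subgeostrophic (V < V_g = 9.37 m/s), as expected around a low.
Converting: 8.17 m/s × 1.944 = 15.9 knots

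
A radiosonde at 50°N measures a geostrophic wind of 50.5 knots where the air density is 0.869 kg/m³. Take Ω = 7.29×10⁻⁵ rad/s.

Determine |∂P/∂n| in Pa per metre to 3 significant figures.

Coriolis parameter at 50°N:
f = 2Ω sin φ = 2 × 7.29×10⁻⁵ × sin 50° = 1.12×10⁻⁴ s⁻¹
Wind speed in SI: 50.5 knots = 26.0 m/s
Geostrophic balance rearranged: |∂P/∂n| = f ρ V_g
|∂P/∂n| = 1.12×10⁻⁴ × 0.869 × 26.0 = 2.52×10⁻³ Pa/m

2.52×10⁻³ Pa/m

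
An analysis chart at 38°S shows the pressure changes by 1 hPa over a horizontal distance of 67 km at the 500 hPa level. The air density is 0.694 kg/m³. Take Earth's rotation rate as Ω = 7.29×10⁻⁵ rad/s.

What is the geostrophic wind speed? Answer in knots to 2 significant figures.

47 knots

Coriolis parameter at 38°S:
f = 2Ω sin φ = 2 × 7.29×10⁻⁵ × sin 38° = 8.98×10⁻⁵ s⁻¹
Pressure gradient: |∂P/∂n| = 100 Pa / 67000 m = 1.49×10⁻³ Pa/m
Geostrophic balance (pressure-gradient force = Coriolis force):
V_g = (1/(fρ)) |∂P/∂n| = 1.49×10⁻³ / (8.98×10⁻⁵ × 0.694) = 24.0 m/s
Converting: 24.0 m/s × 1.944 = 47 knots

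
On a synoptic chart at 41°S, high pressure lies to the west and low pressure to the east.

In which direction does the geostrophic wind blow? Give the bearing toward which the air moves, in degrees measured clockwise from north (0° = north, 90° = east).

000°

The pressure-gradient force points toward the east (bearing 090°).
Geostrophic balance: in the Southern Hemisphere the Coriolis force deflects motion to the left, so the geostrophic wind blows 90° to the left of the pressure-gradient force (low pressure on the right).
Rotating 090° by 90° counterclockwise gives 000° — the wind blows toward the north.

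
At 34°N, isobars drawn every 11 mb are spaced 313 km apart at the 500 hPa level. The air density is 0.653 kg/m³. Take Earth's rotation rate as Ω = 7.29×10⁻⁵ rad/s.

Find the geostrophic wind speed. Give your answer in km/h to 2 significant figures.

240 km/h

Coriolis parameter at 34°N:
f = 2Ω sin φ = 2 × 7.29×10⁻⁵ × sin 34° = 8.15×10⁻⁵ s⁻¹
Pressure gradient: |∂P/∂n| = 1100 Pa / 313000 m = 3.51×10⁻³ Pa/m
Geostrophic balance (pressure-gradient force = Coriolis force):
V_g = (1/(fρ)) |∂P/∂n| = 3.51×10⁻³ / (8.15×10⁻⁵ × 0.653) = 66.0 m/s
Converting: 66.0 m/s × 3.6 = 240 km/h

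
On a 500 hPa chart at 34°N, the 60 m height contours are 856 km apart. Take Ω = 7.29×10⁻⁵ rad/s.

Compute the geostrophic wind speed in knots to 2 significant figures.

16 knots

Coriolis parameter at 34°N:
f = 2Ω sin φ = 2 × 7.29×10⁻⁵ × sin 34° = 8.15×10⁻⁵ s⁻¹
Height gradient: |∂Z/∂n| = 60 m / 856000 m = 7.01×10⁻⁵
On a pressure surface, geostrophic balance gives V_g = (g/f)|∂Z/∂n|:
V_g = 9.81 × 7.01×10⁻⁵ / 8.15×10⁻⁵ = 8.43 m/s
Converting: 8.43 m/s × 1.944 = 16 knots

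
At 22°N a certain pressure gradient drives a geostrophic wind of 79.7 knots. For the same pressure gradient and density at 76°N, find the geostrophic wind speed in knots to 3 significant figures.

30.8 knots

With the same pressure gradient and density, V_g ∝ 1/f ∝ 1/sin φ.
V₂ = V₁ · sin φ₁ / sin φ₂ = 79.7 × sin 22° / sin 76°
V₂ = 79.7 × 0.3746/0.9703 = 30.8 knots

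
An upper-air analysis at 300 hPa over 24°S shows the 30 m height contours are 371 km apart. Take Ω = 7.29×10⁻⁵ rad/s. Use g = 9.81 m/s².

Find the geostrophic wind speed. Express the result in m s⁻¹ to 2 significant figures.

13 m s⁻¹

Coriolis parameter at 24°S:
f = 2Ω sin φ = 2 × 7.29×10⁻⁵ × sin 24° = 5.93×10⁻⁵ s⁻¹
Height gradient: |∂Z/∂n| = 30 m / 371000 m = 8.09×10⁻⁵
On a pressure surface, geostrophic balance gives V_g = (g/f)|∂Z/∂n|:
V_g = 9.81 × 8.09×10⁻⁵ / 5.93×10⁻⁵ = 13.4 m/s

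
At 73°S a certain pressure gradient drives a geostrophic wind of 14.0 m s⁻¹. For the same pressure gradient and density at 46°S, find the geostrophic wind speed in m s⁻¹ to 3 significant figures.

With the same pressure gradient and density, V_g ∝ 1/f ∝ 1/sin φ.
V₂ = V₁ · sin φ₁ / sin φ₂ = 14.0 × sin 73° / sin 46°
V₂ = 14.0 × 0.9563/0.7193 = 18.6 m s⁻¹

18.6 m s⁻¹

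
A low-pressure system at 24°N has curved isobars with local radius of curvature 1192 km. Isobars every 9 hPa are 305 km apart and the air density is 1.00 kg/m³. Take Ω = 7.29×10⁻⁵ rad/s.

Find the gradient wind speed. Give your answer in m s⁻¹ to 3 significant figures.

Coriolis parameter at 24°N:
f = 2Ω sin φ = 2 × 7.29×10⁻⁵ × sin 24° = 5.93×10⁻⁵ s⁻¹
Pressure gradient: |∂P/∂n| = 900 Pa / 305000 m = 2.95×10⁻³ Pa/m
Geostrophic speed: V_g = |∂P/∂n|/(fρ) = 2.95×10⁻³/(5.93×10⁻⁵ × 1.00) = 49.8 m/s
Around a low, centrifugal force acts outward with Coriolis, so pressure-gradient force balances both:
(1/ρ)|∂P/∂n| = fV + V²/R  →  V² + fR·V − fR·V_g = 0
With fR = 5.93×10⁻⁵ × 1192×10³ m = 70.7 m/s:
V = [−fR + √((fR)² + 4 fR V_g)]/2 = [−70.7 + √(70.7² + 4×70.7×49.8)]/2 = 33.7 m/s
Subgeostrophic (V < V_g = 49.8 m/s), as expected around a low.

33.7 m s⁻¹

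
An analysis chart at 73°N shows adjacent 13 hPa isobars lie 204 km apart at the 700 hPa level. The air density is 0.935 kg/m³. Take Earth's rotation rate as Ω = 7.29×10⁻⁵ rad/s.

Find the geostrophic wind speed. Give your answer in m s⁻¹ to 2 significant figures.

Coriolis parameter at 73°N:
f = 2Ω sin φ = 2 × 7.29×10⁻⁵ × sin 73° = 1.39×10⁻⁴ s⁻¹
Pressure gradient: |∂P/∂n| = 1300 Pa / 204000 m = 6.37×10⁻³ Pa/m
Geostrophic balance (pressure-gradient force = Coriolis force):
V_g = (1/(fρ)) |∂P/∂n| = 6.37×10⁻³ / (1.39×10⁻⁴ × 0.935) = 48.9 m/s

49 m s⁻¹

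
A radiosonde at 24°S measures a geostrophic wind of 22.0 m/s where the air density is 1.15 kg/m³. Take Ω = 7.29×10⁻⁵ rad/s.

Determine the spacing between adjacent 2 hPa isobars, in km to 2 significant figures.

130 km

Coriolis parameter at 24°S:
f = 2Ω sin φ = 2 × 7.29×10⁻⁵ × sin 24° = 5.93×10⁻⁵ s⁻¹
Geostrophic balance rearranged: |∂P/∂n| = f ρ V_g
|∂P/∂n| = 5.93×10⁻⁵ × 1.15 × 22.0 = 1.50×10⁻³ Pa/m
Isobar spacing: Δn = ΔP/|∂P/∂n| = 200 Pa / 1.50×10⁻³ Pa/m = 133303 m ≈ 130 km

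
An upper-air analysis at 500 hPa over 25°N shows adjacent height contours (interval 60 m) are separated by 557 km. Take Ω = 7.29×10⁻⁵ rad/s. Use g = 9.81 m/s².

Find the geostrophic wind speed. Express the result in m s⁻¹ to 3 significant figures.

Coriolis parameter at 25°N:
f = 2Ω sin φ = 2 × 7.29×10⁻⁵ × sin 25° = 6.16×10⁻⁵ s⁻¹
Height gradient: |∂Z/∂n| = 60 m / 557000 m = 1.08×10⁻⁴
On a pressure surface, geostrophic balance gives V_g = (g/f)|∂Z/∂n|:
V_g = 9.81 × 1.08×10⁻⁴ / 6.16×10⁻⁵ = 17.1 m/s

17.1 m s⁻¹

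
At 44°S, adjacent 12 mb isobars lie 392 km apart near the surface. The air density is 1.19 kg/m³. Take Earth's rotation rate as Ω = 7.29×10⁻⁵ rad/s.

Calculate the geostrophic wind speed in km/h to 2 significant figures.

91 km/h

Coriolis parameter at 44°S:
f = 2Ω sin φ = 2 × 7.29×10⁻⁵ × sin 44° = 1.01×10⁻⁴ s⁻¹
Pressure gradient: |∂P/∂n| = 1200 Pa / 392000 m = 3.06×10⁻³ Pa/m
Geostrophic balance (pressure-gradient force = Coriolis force):
V_g = (1/(fρ)) |∂P/∂n| = 3.06×10⁻³ / (1.01×10⁻⁴ × 1.19) = 25.4 m/s
Converting: 25.4 m/s × 3.6 = 91 km/h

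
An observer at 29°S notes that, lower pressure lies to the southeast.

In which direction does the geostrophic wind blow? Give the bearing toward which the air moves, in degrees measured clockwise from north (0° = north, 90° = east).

045°

The pressure-gradient force points toward the southeast (bearing 135°).
Geostrophic balance: in the Southern Hemisphere the Coriolis force deflects motion to the left, so the geostrophic wind blows 90° to the left of the pressure-gradient force (low pressure on the right).
Rotating 135° by 90° counterclockwise gives 045° — the wind blows toward the northeast.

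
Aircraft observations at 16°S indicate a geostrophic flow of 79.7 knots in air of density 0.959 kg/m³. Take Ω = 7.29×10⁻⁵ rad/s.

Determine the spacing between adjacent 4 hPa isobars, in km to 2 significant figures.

250 km

Coriolis parameter at 16°S:
f = 2Ω sin φ = 2 × 7.29×10⁻⁵ × sin 16° = 4.02×10⁻⁵ s⁻¹
Wind speed in SI: 79.7 knots = 41.0 m/s
Geostrophic balance rearranged: |∂P/∂n| = f ρ V_g
|∂P/∂n| = 4.02×10⁻⁵ × 0.959 × 41.0 = 1.58×10⁻³ Pa/m
Isobar spacing: Δn = ΔP/|∂P/∂n| = 400 Pa / 1.58×10⁻³ Pa/m = 253133 m ≈ 250 km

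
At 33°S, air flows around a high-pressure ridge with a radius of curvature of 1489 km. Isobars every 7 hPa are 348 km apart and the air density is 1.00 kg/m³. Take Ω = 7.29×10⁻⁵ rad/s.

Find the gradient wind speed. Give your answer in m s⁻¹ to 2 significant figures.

37 m s⁻¹

Coriolis parameter at 33°S:
f = 2Ω sin φ = 2 × 7.29×10⁻⁵ × sin 33° = 7.94×10⁻⁵ s⁻¹
Pressure gradient: |∂P/∂n| = 700 Pa / 348000 m = 2.01×10⁻³ Pa/m
Geostrophic speed: V_g = |∂P/∂n|/(fρ) = 2.01×10⁻³/(7.94×10⁻⁵ × 1.00) = 25.3 m/s
Around a high, pressure-gradient force acts outward with centrifugal, so Coriolis balances both:
fV = (1/ρ)|∂P/∂n| + V²/R  →  V² − fR·V + fR·V_g = 0
With fR = 7.94×10⁻⁵ × 1489×10³ m = 118 m/s:
V = [fR − √((fR)² − 4 fR V_g)]/2 = [118 − √(118² − 4×118×25.3)]/2 = 36.8 m/s
Supergeostrophic (V > V_g = 25.3 m/s), as expected around a high.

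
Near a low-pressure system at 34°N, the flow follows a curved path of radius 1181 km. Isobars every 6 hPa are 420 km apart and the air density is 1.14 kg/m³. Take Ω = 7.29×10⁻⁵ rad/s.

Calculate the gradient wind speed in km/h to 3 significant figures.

48.5 km/h

Coriolis parameter at 34°N:
f = 2Ω sin φ = 2 × 7.29×10⁻⁵ × sin 34° = 8.15×10⁻⁵ s⁻¹
Pressure gradient: |∂P/∂n| = 600 Pa / 420000 m = 1.43×10⁻³ Pa/m
Geostrophic speed: V_g = |∂P/∂n|/(fρ) = 1.43×10⁻³/(8.15×10⁻⁵ × 1.14) = 15.4 m/s
Around a low, centrifugal force acts outward with Coriolis, so pressure-gradient force balances both:
(1/ρ)|∂P/∂n| = fV + V²/R  →  V² + fR·V − fR·V_g = 0
With fR = 8.15×10⁻⁵ × 1181×10³ m = 96.3 m/s:
V = [−fR + √((fR)² + 4 fR V_g)]/2 = [−96.3 + √(96.3² + 4×96.3×15.4)]/2 = 13.5 m/s
Subgeostrophic (V < V_g = 15.4 m/s), as expected around a low.
Converting: 13.5 m/s × 3.6 = 48.5 km/h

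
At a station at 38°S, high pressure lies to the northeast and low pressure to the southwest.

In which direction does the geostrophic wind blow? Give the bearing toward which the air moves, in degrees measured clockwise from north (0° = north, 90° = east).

135°

The pressure-gradient force points toward the southwest (bearing 225°).
Geostrophic balance: in the Southern Hemisphere the Coriolis force deflects motion to the left, so the geostrophic wind blows 90° to the left of the pressure-gradient force (low pressure on the right).
Rotating 225° by 90° counterclockwise gives 135° — the wind blows toward the southeast.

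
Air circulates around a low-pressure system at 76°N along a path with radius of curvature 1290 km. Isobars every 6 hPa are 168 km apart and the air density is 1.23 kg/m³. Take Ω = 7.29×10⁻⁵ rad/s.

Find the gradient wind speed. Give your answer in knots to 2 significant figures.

36 knots

Coriolis parameter at 76°N:
f = 2Ω sin φ = 2 × 7.29×10⁻⁵ × sin 76° = 1.41×10⁻⁴ s⁻¹
Pressure gradient: |∂P/∂n| = 600 Pa / 168000 m = 3.57×10⁻³ Pa/m
Geostrophic speed: V_g = |∂P/∂n|/(fρ) = 3.57×10⁻³/(1.41×10⁻⁴ × 1.23) = 20.5 m/s
Around a low, centrifugal force acts outward with Coriolis, so pressure-gradient force balances both:
(1/ρ)|∂P/∂n| = fV + V²/R  →  V² + fR·V − fR·V_g = 0
With fR = 1.41×10⁻⁴ × 1290×10³ m = 182 m/s:
V = [−fR + √((fR)² + 4 fR V_g)]/2 = [−182 + √(182² + 4×182×20.5)]/2 = 18.6 m/s
Subgeostrophic (V < V_g = 20.5 m/s), as expected around a low.
Converting: 18.6 m/s × 1.944 = 36 knots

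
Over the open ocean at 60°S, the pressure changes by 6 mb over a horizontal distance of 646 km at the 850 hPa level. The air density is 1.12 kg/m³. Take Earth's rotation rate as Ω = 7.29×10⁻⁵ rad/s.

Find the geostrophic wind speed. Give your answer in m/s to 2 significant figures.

Coriolis parameter at 60°S:
f = 2Ω sin φ = 2 × 7.29×10⁻⁵ × sin 60° = 1.26×10⁻⁴ s⁻¹
Pressure gradient: |∂P/∂n| = 600 Pa / 646000 m = 9.29×10⁻⁴ Pa/m
Geostrophic balance (pressure-gradient force = Coriolis force):
V_g = (1/(fρ)) |∂P/∂n| = 9.29×10⁻⁴ / (1.26×10⁻⁴ × 1.12) = 6.57 m/s

6.6 m/s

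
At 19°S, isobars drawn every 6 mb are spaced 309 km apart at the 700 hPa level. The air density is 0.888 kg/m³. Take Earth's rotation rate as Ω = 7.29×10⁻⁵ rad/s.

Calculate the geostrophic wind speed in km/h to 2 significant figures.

Coriolis parameter at 19°S:
f = 2Ω sin φ = 2 × 7.29×10⁻⁵ × sin 19° = 4.75×10⁻⁵ s⁻¹
Pressure gradient: |∂P/∂n| = 600 Pa / 309000 m = 1.94×10⁻³ Pa/m
Geostrophic balance (pressure-gradient force = Coriolis force):
V_g = (1/(fρ)) |∂P/∂n| = 1.94×10⁻³ / (4.75×10⁻⁵ × 0.888) = 46.1 m/s
Converting: 46.1 m/s × 3.6 = 170 km/h

170 km/h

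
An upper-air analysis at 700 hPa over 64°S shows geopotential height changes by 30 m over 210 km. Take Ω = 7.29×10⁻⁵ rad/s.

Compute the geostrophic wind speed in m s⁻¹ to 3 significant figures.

Coriolis parameter at 64°S:
f = 2Ω sin φ = 2 × 7.29×10⁻⁵ × sin 64° = 1.31×10⁻⁴ s⁻¹
Height gradient: |∂Z/∂n| = 30 m / 210000 m = 1.43×10⁻⁴
On a pressure surface, geostrophic balance gives V_g = (g/f)|∂Z/∂n|:
V_g = 9.81 × 1.43×10⁻⁴ / 1.31×10⁻⁴ = 10.7 m/s

10.7 m s⁻¹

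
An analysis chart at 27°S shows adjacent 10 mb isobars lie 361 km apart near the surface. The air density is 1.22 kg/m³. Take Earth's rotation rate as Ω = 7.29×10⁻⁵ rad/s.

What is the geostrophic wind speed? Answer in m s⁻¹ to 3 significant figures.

Coriolis parameter at 27°S:
f = 2Ω sin φ = 2 × 7.29×10⁻⁵ × sin 27° = 6.62×10⁻⁵ s⁻¹
Pressure gradient: |∂P/∂n| = 1000 Pa / 361000 m = 2.77×10⁻³ Pa/m
Geostrophic balance (pressure-gradient force = Coriolis force):
V_g = (1/(fρ)) |∂P/∂n| = 2.77×10⁻³ / (6.62×10⁻⁵ × 1.22) = 34.3 m/s

34.3 m s⁻¹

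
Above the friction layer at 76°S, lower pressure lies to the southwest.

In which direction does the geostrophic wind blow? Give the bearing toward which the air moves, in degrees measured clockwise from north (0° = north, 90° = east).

The pressure-gradient force points toward the southwest (bearing 225°).
Geostrophic balance: in the Southern Hemisphere the Coriolis force deflects motion to the left, so the geostrophic wind blows 90° to the left of the pressure-gradient force (low pressure on the right).
Rotating 225° by 90° counterclockwise gives 135° — the wind blows toward the southeast.

135°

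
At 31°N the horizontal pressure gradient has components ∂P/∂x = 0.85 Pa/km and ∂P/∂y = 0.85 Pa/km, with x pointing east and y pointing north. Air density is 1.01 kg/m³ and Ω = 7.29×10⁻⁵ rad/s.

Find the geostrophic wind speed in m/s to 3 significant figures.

Coriolis parameter at 31°N:
f = 2Ω sin φ = 2 × 7.29×10⁻⁵ × sin 31° = 7.51×10⁻⁵ s⁻¹
Component geostrophic relations (x east, y north):
u_g = −(1/(fρ)) ∂P/∂y,  v_g = (1/(fρ)) ∂P/∂x
u_g = −(0.85×10⁻³)/(7.51×10⁻⁵ × 1.01) = −11.2 m/s;  v_g = (0.85×10⁻³)/(7.51×10⁻⁵ × 1.01) = 11.2 m/s
|V_g| = √(u_g² + v_g²) = 15.8 m/s

15.8 m/s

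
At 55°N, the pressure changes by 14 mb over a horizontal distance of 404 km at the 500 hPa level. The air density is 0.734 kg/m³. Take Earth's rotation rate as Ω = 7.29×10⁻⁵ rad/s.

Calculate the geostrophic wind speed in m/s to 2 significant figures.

Coriolis parameter at 55°N:
f = 2Ω sin φ = 2 × 7.29×10⁻⁵ × sin 55° = 1.19×10⁻⁴ s⁻¹
Pressure gradient: |∂P/∂n| = 1400 Pa / 404000 m = 3.47×10⁻³ Pa/m
Geostrophic balance (pressure-gradient force = Coriolis force):
V_g = (1/(fρ)) |∂P/∂n| = 3.47×10⁻³ / (1.19×10⁻⁴ × 0.734) = 39.5 m/s

40 m/s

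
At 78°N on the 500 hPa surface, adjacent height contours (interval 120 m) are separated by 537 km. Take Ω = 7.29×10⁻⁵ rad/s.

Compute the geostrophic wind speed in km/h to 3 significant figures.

55.3 km/h

Coriolis parameter at 78°N:
f = 2Ω sin φ = 2 × 7.29×10⁻⁵ × sin 78° = 1.43×10⁻⁴ s⁻¹
Height gradient: |∂Z/∂n| = 120 m / 537000 m = 2.23×10⁻⁴
On a pressure surface, geostrophic balance gives V_g = (g/f)|∂Z/∂n|:
V_g = 9.81 × 2.23×10⁻⁴ / 1.43×10⁻⁴ = 15.4 m/s
Converting: 15.4 m/s × 3.6 = 55.3 km/h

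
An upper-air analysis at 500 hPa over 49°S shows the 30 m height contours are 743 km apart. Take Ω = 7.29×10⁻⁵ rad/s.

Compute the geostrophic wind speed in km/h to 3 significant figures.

13.0 km/h

Coriolis parameter at 49°S:
f = 2Ω sin φ = 2 × 7.29×10⁻⁵ × sin 49° = 1.10×10⁻⁴ s⁻¹
Height gradient: |∂Z/∂n| = 30 m / 743000 m = 4.04×10⁻⁵
On a pressure surface, geostrophic balance gives V_g = (g/f)|∂Z/∂n|:
V_g = 9.81 × 4.04×10⁻⁵ / 1.10×10⁻⁴ = 3.60 m/s
Converting: 3.60 m/s × 3.6 = 13.0 km/h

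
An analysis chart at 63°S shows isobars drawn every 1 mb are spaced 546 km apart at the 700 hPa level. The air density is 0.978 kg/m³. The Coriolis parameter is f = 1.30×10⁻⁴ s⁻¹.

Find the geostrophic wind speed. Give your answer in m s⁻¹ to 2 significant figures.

Pressure gradient: |∂P/∂n| = 100 Pa / 546000 m = 1.83×10⁻⁴ Pa/m
Geostrophic balance (pressure-gradient force = Coriolis force):
V_g = (1/(fρ)) |∂P/∂n| = 1.83×10⁻⁴ / (1.30×10⁻⁴ × 0.978) = 1.44 m/s

1.4 m s⁻¹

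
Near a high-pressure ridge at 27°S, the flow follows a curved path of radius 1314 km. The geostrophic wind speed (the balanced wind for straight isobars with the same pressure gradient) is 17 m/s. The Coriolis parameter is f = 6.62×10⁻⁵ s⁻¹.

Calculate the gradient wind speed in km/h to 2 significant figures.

Around a high, pressure-gradient force acts outward with centrifugal, so Coriolis balances both:
fV = (1/ρ)|∂P/∂n| + V²/R  →  V² − fR·V + fR·V_g = 0
With fR = 6.62×10⁻⁵ × 1314×10³ m = 87.0 m/s:
V = [fR − √((fR)² − 4 fR V_g)]/2 = [87.0 − √(87.0² − 4×87.0×17)]/2 = 23.2 m/s
Supergeostrophic (V > V_g = 17 m/s), as expected around a high.
Converting: 23.2 m/s × 3.6 = 83 km/h

83 km/h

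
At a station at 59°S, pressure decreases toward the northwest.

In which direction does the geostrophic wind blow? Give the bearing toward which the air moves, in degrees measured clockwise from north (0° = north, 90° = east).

225°

The pressure-gradient force points toward the northwest (bearing 315°).
Geostrophic balance: in the Southern Hemisphere the Coriolis force deflects motion to the left, so the geostrophic wind blows 90° to the left of the pressure-gradient force (low pressure on the right).
Rotating 315° by 90° counterclockwise gives 225° — the wind blows toward the southwest.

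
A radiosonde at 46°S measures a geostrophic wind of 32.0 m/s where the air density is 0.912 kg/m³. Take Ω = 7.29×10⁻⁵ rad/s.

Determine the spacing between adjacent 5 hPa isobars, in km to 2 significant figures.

Coriolis parameter at 46°S:
f = 2Ω sin φ = 2 × 7.29×10⁻⁵ × sin 46° = 1.05×10⁻⁴ s⁻¹
Geostrophic balance rearranged: |∂P/∂n| = f ρ V_g
|∂P/∂n| = 1.05×10⁻⁴ × 0.912 × 32.0 = 3.06×10⁻³ Pa/m
Isobar spacing: Δn = ΔP/|∂P/∂n| = 500 Pa / 3.06×10⁻³ Pa/m = 163355 m ≈ 160 km

160 km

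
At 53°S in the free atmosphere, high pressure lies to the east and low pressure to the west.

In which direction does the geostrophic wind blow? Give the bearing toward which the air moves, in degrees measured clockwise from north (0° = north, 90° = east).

180°

The pressure-gradient force points toward the west (bearing 270°).
Geostrophic balance: in the Southern Hemisphere the Coriolis force deflects motion to the left, so the geostrophic wind blows 90° to the left of the pressure-gradient force (low pressure on the right).
Rotating 270° by 90° counterclockwise gives 180° — the wind blows toward the south.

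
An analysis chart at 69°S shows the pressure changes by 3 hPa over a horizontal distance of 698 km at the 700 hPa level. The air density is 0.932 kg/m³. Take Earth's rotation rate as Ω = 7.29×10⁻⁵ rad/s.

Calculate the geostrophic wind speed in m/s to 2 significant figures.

3.4 m/s

Coriolis parameter at 69°S:
f = 2Ω sin φ = 2 × 7.29×10⁻⁵ × sin 69° = 1.36×10⁻⁴ s⁻¹
Pressure gradient: |∂P/∂n| = 300 Pa / 698000 m = 4.30×10⁻⁴ Pa/m
Geostrophic balance (pressure-gradient force = Coriolis force):
V_g = (1/(fρ)) |∂P/∂n| = 4.30×10⁻⁴ / (1.36×10⁻⁴ × 0.932) = 3.39 m/s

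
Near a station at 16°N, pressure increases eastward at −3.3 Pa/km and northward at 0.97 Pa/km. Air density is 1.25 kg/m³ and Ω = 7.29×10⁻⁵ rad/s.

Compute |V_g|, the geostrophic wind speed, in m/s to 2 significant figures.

68 m/s

Coriolis parameter at 16°N:
f = 2Ω sin φ = 2 × 7.29×10⁻⁵ × sin 16° = 4.02×10⁻⁵ s⁻¹
Component geostrophic relations (x east, y north):
u_g = −(1/(fρ)) ∂P/∂y,  v_g = (1/(fρ)) ∂P/∂x
u_g = −(0.97×10⁻³)/(4.02×10⁻⁵ × 1.25) = −19.3 m/s;  v_g = (−3.3×10⁻³)/(4.02×10⁻⁵ × 1.25) = −65.7 m/s
|V_g| = √(u_g² + v_g²) = 68.5 m/s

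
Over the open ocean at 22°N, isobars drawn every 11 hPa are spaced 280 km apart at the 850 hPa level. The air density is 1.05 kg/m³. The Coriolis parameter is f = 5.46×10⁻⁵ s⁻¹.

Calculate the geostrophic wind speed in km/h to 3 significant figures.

Pressure gradient: |∂P/∂n| = 1100 Pa / 280000 m = 3.93×10⁻³ Pa/m
Geostrophic balance (pressure-gradient force = Coriolis force):
V_g = (1/(fρ)) |∂P/∂n| = 3.93×10⁻³ / (5.46×10⁻⁵ × 1.05) = 68.5 m/s
Converting: 68.5 m/s × 3.6 = 247 km/h

247 km/h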